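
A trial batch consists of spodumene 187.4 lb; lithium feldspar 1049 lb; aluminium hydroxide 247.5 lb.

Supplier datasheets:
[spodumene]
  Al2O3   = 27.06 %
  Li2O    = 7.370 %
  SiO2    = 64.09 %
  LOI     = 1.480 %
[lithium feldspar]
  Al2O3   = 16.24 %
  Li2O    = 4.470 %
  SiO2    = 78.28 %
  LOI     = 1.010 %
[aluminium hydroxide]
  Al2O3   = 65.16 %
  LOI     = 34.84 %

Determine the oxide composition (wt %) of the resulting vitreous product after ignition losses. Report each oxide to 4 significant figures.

Working values appear rounded to four significant digits; exact precision is maintained at all times — each reported value carries a single rounding. The derived quantities are carried from the weighed amounts for 1384 lb of glass in exact precision (yield, LOI, glass mass, the three compositions, the totals), as written in the question or the answer.
Mass of each oxide from the mix:
  Al2O3: 187.4·0.2706 + 1049·0.1624 + 247.5·0.6516 = 382.3 lb
  Li2O: 187.4·0.07370 + 1049·0.04470 = 60.70 lb
  SiO2: 187.4·0.6409 + 1049·0.7828 = 941.3 lb
LOI: 187.4·0.01480 + 1049·0.01010 + 247.5·0.3484 = 99.60 lb
The glass mass, total less LOI, = 1484 − 99.60 = 1384 lb (equal to the oxide-mass sum)
oxide / glass × 100 gives the wt %

Glass mass = 1384 lb (batch 1484 − LOI 99.60).
Composition: Al2O3 27.62%, Li2O 4.385%, SiO2 68.00%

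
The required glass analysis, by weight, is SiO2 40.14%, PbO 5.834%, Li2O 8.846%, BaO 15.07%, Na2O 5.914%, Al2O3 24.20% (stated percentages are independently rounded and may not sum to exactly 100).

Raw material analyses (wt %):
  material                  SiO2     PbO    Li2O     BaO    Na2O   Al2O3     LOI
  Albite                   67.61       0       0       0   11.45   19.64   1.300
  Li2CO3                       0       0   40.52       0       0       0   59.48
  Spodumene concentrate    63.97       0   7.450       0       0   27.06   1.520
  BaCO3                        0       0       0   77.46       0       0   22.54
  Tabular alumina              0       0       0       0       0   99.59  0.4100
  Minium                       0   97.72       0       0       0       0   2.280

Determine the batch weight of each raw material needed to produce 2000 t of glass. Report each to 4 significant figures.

Batch per 2000 t glass:
  Albite: 1033 t
  Li2CO3: 406.6 t
  Spodumene concentrate: 163.2 t
  BaCO3: 389.1 t
  Tabular alumina: 237.9 t
  Minium: 119.4 t
Total batch = 2349 t; LOI loss = 349.2 t; yield = 85.14%

The working math holds full float precision end to end; the intermediate values are printed with 4-significant-digit rounding in the working; each reported result receives exactly one rounding; derived quantities (six oxide percentages, glass mass, the totals, LOI, yield) are re-derived starting from the weights at 2000 t of glass in full precision precisely as stated by the question or the answer.
Oxide-by-oxide targets in 2000 t glass:
  SiO2: 40.14% × 2000 = 802.8 t
  PbO: 5.834% × 2000 = 116.7 t
  Li2O: 8.846% × 2000 = 176.9 t
  BaO: 15.07% × 2000 = 301.4 t
  Na2O: 5.914% × 2000 = 118.3 t
  Al2O3: 24.20% × 2000 = 484.0 t
A balance pass over the oxides, on the weights just shown, per the basis as stated (summed amounts equal target values up to rounding of the answer):
  SiO2: 1033·0.6761 + 163.2·0.6397 = 802.8 t (target 802.8 t)
  PbO: 119.4·0.9772 = 116.7 t (target 116.7 t)
  Li2O: 406.6·0.4052 + 163.2·0.07450 = 176.9 t (target 176.9 t)
  BaO: 389.1·0.7746 = 301.4 t (target 301.4 t)
  Na2O: 1033·0.1145 = 118.3 t (target 118.3 t)
  Al2O3: 1033·0.1964 + 163.2·0.2706 + 237.9·0.9959 = 484.0 t (target 484.0 t)
Mass balance on the glass: Σ batch − LOI loss = 2000 t (targets for the oxides total 2000 t; stated basis 2000 t — rounding explains the deltas).
Summing the batch: Σ batch = 2349 t; loss to ignition Σ batch·LOI = 349.2 t; yield = glass ÷ total batch = 85.14%.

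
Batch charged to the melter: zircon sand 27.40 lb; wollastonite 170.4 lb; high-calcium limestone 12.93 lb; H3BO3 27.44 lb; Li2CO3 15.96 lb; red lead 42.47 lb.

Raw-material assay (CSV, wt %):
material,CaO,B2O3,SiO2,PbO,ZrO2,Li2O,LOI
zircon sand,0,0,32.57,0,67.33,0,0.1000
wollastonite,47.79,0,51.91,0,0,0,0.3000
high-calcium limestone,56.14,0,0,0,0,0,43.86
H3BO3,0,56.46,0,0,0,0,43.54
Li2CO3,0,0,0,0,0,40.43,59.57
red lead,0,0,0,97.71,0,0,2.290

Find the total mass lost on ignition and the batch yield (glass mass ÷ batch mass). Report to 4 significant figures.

Working values are displayed rounded to four significant figures in the printout; every computation holds exact precision all the way through. Every reported value undergoes a single rounding; the derived quantities, including six oxide percentages, the totals, net glass mass, ignition loss, yield, are recomputed from the batch weights per 268.0 lb of glass in full precision, as given in question or answer.
Ignition loss by material:
  zircon sand: 27.40 × 0.001000 = 0.02740 lb
  wollastonite: 170.4 × 0.003000 = 0.5112 lb
  high-calcium limestone: 12.93 × 0.4386 = 5.671 lb
  H3BO3: 27.44 × 0.4354 = 11.95 lb
  Li2CO3: 15.96 × 0.5957 = 9.507 lb
  red lead: 42.47 × 0.02290 = 0.9726 lb
Total LOI = 28.64 lb
Glass = batch − LOI = 296.6 − 28.64 = 268.0 lb

LOI loss = 28.64 lb; glass = 268.0 lb; yield = 90.34%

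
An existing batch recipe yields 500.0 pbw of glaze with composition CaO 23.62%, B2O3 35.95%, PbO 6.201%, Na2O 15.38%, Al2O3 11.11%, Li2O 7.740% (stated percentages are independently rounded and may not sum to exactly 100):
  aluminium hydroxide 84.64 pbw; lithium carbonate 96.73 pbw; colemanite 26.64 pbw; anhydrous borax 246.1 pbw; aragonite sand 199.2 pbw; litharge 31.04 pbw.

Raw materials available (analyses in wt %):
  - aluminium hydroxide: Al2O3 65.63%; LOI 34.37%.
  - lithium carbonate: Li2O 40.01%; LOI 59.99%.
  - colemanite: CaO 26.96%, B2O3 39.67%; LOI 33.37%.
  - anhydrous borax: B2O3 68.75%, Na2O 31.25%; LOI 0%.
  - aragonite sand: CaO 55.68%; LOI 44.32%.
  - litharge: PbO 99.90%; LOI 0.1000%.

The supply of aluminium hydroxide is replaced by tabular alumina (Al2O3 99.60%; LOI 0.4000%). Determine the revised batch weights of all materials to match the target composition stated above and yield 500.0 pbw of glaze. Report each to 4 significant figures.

Revised batch per 500.0 pbw glaze:
  tabular alumina: 55.77 pbw
  lithium carbonate: 96.73 pbw
  colemanite: 26.64 pbw
  anhydrous borax: 246.1 pbw
  aragonite sand: 199.2 pbw
  litharge: 31.04 pbw
Total batch = 655.5 pbw; LOI loss = 155.5 pbw

All arithmetic holds exact precision in all steps. Values along the way are shown, rounded to four significant digits, within the worked lines — every reported value is rounded once only — the derived quantities are recomputed from the weighed amounts for 500.0 pbw of glass at full precision (yield, glass mass, the six compositions, the totals, LOI) as given in the problem or the answer.
The oxide mass targets at 500.0 pbw glaze:
  CaO: 23.62% × 500.0 = 118.1 pbw
  B2O3: 35.95% × 500.0 = 179.8 pbw
  PbO: 6.201% × 500.0 = 31.00 pbw
  Na2O: 15.38% × 500.0 = 76.90 pbw
  Al2O3: 11.11% × 500.0 = 55.55 pbw
  Li2O: 7.740% × 500.0 = 38.70 pbw
Checking each oxide sum working from each reported weight, relative to the basis at hand (summed amounts equal target values once rounding is allowed for):
  CaO: 26.64·0.2696 + 199.2·0.5568 = 118.1 pbw (target 118.1 pbw)
  B2O3: 26.64·0.3967 + 246.1·0.6875 = 179.8 pbw (target 179.8 pbw)
  PbO: 31.04·0.9990 = 31.01 pbw (target 31.00 pbw)
  Na2O: 246.1·0.3125 = 76.91 pbw (target 76.90 pbw)
  Al2O3: 55.77·0.9960 = 55.55 pbw (target 55.55 pbw)
  Li2O: 96.73·0.4001 = 38.70 pbw (target 38.70 pbw)
The glass-mass cross-check: batch Σ − ignition loss = 500.0 pbw (summing oxide targets gives 500.0 pbw; with the basis standing at 500.0 pbw — rounding explains the deltas).
Batch total: Σ batch = 655.5 pbw; LOI removed, Σ of batch·LOI: 155.5 pbw; glass ÷ batch gives a yield of 76.28%.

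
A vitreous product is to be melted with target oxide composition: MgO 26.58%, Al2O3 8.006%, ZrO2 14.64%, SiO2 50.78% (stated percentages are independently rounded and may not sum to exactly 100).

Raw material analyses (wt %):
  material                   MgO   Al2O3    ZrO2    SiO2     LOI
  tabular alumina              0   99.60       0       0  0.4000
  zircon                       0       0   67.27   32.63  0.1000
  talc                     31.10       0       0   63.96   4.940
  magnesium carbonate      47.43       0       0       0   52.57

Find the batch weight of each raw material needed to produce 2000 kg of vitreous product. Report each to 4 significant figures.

Intermediates are shown rounded to four significant figures within the worked lines. All arithmetic maintains exact precision from start to finish. Every reported value carries a single rounding. The derived quantities, which include LOI, the totals, glass mass, the yield, four oxide percentages, are rebuilt at exact precision, precisely as stated by question or answer, from the weighed amounts for 2000 kg of glass.
Oxide mass targets, per 2000 kg vitreous product:
  MgO: 26.58% × 2000 = 531.6 kg
  Al2O3: 8.006% × 2000 = 160.1 kg
  ZrO2: 14.64% × 2000 = 292.8 kg
  SiO2: 50.78% × 2000 = 1016 kg
Per-oxide balance check on the weights just shown, per the basis as stated (sums match the target masses net of answer rounding effects):
  MgO: 1366·0.3110 + 225.2·0.4743 = 531.6 kg (target 531.6 kg)
  Al2O3: 160.8·0.9960 = 160.2 kg (target 160.1 kg)
  ZrO2: 435.3·0.6727 = 292.8 kg (target 292.8 kg)
  SiO2: 435.3·0.3263 + 1366·0.6396 = 1016 kg (target 1016 kg)
Glass-mass closure: batch total minus LOI = 2000 kg (oxide target masses add up to 2000 kg; with the basis standing at 2000 kg — gaps are rounding artifacts).
Batch grand total — Σ batch = 2187 kg; ignition loss, Σ(batch × LOI) = 186.9 kg; yield: glass divided by total = 91.45%.

Batch per 2000 kg vitreous product:
  tabular alumina: 160.8 kg
  zircon: 435.3 kg
  talc: 1366 kg
  magnesium carbonate: 225.2 kg
Total batch = 2187 kg; LOI loss = 186.9 kg; yield = 91.45%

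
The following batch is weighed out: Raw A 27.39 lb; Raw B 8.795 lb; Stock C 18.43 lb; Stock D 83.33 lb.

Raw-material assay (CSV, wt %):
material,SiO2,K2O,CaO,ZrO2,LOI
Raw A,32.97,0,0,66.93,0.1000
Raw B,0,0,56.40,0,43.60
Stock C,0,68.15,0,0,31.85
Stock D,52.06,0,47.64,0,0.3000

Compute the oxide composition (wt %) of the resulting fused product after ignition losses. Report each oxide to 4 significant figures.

Glass mass = 128.0 lb (batch 137.9 − LOI 9.982).
Composition: SiO2 40.96%, K2O 9.815%, CaO 34.90%, ZrO2 14.33%

The intermediate values are displayed, with 4-significant-figure rounding, within the worked lines — the working math maintains full float precision throughout. Exactly one rounding is applied to every reported figure. The derived quantities are re-derived from the weighed amounts for 128.0 lb of glass at full float precision (net glass mass, yield, the totals, the four compositions, LOI) as set out in problem or answer.
Mass of each oxide from the mix:
  SiO2: 27.39·0.3297 + 83.33·0.5206 = 52.41 lb
  K2O: 18.43·0.6815 = 12.56 lb
  CaO: 8.795·0.5640 + 83.33·0.4764 = 44.66 lb
  ZrO2: 27.39·0.6693 = 18.33 lb
LOI: 27.39·0.001000 + 8.795·0.4360 + 18.43·0.3185 + 83.33·0.003000 = 9.982 lb
Resulting glass, batch − LOI: 137.9 − 9.982 = 128.0 lb (equal to the oxide-mass sum)
wt % = oxide mass / glass mass × 100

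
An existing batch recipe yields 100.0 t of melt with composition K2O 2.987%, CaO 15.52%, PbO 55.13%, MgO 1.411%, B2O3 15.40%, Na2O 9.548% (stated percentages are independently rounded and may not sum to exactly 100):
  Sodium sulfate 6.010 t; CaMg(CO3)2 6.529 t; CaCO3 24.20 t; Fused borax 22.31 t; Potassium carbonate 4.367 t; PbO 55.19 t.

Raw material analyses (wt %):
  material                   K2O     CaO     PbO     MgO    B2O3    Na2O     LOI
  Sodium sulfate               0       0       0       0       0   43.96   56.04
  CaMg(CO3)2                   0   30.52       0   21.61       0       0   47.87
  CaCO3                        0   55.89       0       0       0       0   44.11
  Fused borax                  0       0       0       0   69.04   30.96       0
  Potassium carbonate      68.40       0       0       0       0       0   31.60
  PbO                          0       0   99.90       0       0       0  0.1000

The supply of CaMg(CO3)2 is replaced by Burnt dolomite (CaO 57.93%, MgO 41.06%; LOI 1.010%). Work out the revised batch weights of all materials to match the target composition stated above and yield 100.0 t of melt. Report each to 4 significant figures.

Revised batch per 100.0 t melt:
  Sodium sulfate: 6.010 t
  Burnt dolomite: 3.436 t
  CaCO3: 24.21 t
  Fused borax: 22.31 t
  Potassium carbonate: 4.367 t
  PbO: 55.19 t
Total batch = 115.5 t; LOI loss = 15.52 t

Rounding to 4 significant digits extends to each in-between result as shown; every computation runs at full float precision all the way through. Every reported number receives exactly one rounding. All derived quantities, which include the yield, totals, net glass mass, six oxide percentages, LOI, are carried at full float precision, exactly as shown in problem or answer, from the weighed amounts at 100.0 t of glass.
Oxide-by-oxide targets in 100.0 t melt:
  K2O: 2.987% × 100.0 = 2.987 t
  CaO: 15.52% × 100.0 = 15.52 t
  PbO: 55.13% × 100.0 = 55.13 t
  MgO: 1.411% × 100.0 = 1.411 t
  B2O3: 15.40% × 100.0 = 15.40 t
  Na2O: 9.548% × 100.0 = 9.548 t
Mass-balance tally per oxide per the reported batch figures, on the stated basis (every target is met by its sum inside rounding margins):
  K2O: 4.367·0.6840 = 2.987 t (target 2.987 t)
  CaO: 3.436·0.5793 + 24.21·0.5589 = 15.52 t (target 15.52 t)
  PbO: 55.19·0.9990 = 55.13 t (target 55.13 t)
  MgO: 3.436·0.4106 = 1.411 t (target 1.411 t)
  B2O3: 22.31·0.6904 = 15.40 t (target 15.40 t)
  Na2O: 6.010·0.4396 + 22.31·0.3096 = 9.549 t (target 9.548 t)
Auditing the glass mass value: batch total minus LOI = 100.0 t (summing oxide targets gives 100.0 t; versus the stated basis of 100.0 t — rounding explains the deltas).
Summing the batch: Σ batch = 115.5 t; Σ batch·LOI gives LOI loss = 15.52 t; yield, glass over the total, = 86.57%.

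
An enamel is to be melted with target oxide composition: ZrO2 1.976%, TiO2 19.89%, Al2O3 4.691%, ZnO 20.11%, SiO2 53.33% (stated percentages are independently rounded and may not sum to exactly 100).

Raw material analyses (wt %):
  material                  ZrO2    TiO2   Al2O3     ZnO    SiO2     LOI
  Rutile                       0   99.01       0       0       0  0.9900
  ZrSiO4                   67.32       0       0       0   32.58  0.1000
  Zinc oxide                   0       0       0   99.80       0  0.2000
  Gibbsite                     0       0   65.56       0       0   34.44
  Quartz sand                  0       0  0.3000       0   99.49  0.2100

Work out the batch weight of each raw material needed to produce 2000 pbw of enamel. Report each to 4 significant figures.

Batch per 2000 pbw enamel:
  Rutile: 401.8 pbw
  ZrSiO4: 58.70 pbw
  Zinc oxide: 403.0 pbw
  Gibbsite: 138.3 pbw
  Quartz sand: 1053 pbw
Total batch = 2055 pbw; LOI loss = 54.68 pbw; yield = 97.34%

Each numeric step holds exact precision at every stage; values along the way are printed with 4-significant-figure rounding on the page; every reported number is rounded just once. The derived quantities (LOI, the five compositions, the totals, yield, glass mass) are computed at full precision using the weight values on 2000 pbw of glass, as set out in the problem or the answer.
Target masses of each oxide per 2000 pbw enamel:
  ZrO2: 1.976% × 2000 = 39.52 pbw
  TiO2: 19.89% × 2000 = 397.8 pbw
  Al2O3: 4.691% × 2000 = 93.82 pbw
  ZnO: 20.11% × 2000 = 402.2 pbw
  SiO2: 53.33% × 2000 = 1067 pbw
Verifying the oxide balance on the weights just shown, relative to the basis at hand (delivered sums recover each target given rounding of the digits):
  ZrO2: 58.70·0.6732 = 39.52 pbw (target 39.52 pbw)
  TiO2: 401.8·0.9901 = 397.8 pbw (target 397.8 pbw)
  Al2O3: 138.3·0.6556 + 1053·0.003000 = 93.83 pbw (target 93.82 pbw)
  ZnO: 403.0·0.9980 = 402.2 pbw (target 402.2 pbw)
  SiO2: 58.70·0.3258 + 1053·0.9949 = 1067 pbw (target 1067 pbw)
Glass-mass sanity pass: total batch − LOI = 2000 pbw (per-oxide target masses sum to 2000 pbw; basis as stated: 2000 pbw — any gap is answer rounding).
Summing the batch: Σ batch = 2055 pbw; loss to ignition Σ batch·LOI = 54.68 pbw; as yield: glass ÷ batch → 97.34%.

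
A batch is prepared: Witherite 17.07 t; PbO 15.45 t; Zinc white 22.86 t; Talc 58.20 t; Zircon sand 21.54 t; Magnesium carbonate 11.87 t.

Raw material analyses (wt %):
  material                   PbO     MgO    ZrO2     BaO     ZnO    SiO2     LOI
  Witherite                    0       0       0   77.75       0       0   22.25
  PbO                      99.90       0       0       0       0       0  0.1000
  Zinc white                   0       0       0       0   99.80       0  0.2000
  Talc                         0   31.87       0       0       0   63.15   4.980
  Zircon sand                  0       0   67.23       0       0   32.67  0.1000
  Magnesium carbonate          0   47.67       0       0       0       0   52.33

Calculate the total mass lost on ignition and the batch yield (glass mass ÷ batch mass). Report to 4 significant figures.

Exact precision is held at every stage; in-progress results are shown, with 4-significant-digit rounding, as written; each reported number is rounded a single time — all derived quantities are computed at exact precision (glass mass, the six compositions, totals, ignition loss, the yield) starting from the weights at 134.0 t of glass precisely as stated by the problem or the answer.
Ignition loss by material:
  Witherite: 17.07 × 0.2225 = 3.798 t
  PbO: 15.45 × 0.001000 = 0.01545 t
  Zinc white: 22.86 × 0.002000 = 0.04572 t
  Talc: 58.20 × 0.04980 = 2.898 t
  Zircon sand: 21.54 × 0.001000 = 0.02154 t
  Magnesium carbonate: 11.87 × 0.5233 = 6.212 t
Total LOI = 12.99 t
Glass = batch − LOI = 147.0 − 12.99 = 134.0 t

LOI loss = 12.99 t; glass = 134.0 t; yield = 91.16%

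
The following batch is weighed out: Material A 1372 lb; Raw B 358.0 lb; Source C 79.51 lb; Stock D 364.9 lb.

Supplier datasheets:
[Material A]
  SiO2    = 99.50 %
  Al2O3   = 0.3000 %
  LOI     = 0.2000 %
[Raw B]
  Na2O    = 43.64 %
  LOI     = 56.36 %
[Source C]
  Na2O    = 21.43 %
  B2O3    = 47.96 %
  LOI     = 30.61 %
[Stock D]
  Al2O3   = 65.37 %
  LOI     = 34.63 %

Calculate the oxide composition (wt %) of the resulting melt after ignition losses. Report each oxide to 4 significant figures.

Glass mass = 1819 lb (batch 2174 − LOI 355.2).
Composition: Na2O 9.525%, B2O3 2.096%, SiO2 75.04%, Al2O3 13.34%

Full precision is maintained through the solve — mid-chain values are shown, rounded to four significant figures, as written — exactly one rounding is applied to every reported value. The derived quantities are carried from the weighed amounts for 1819 lb of glass in exact precision (glass mass, yield, the totals, ignition loss, four oxide percentages), as written in the problem or the answer.
Delivered oxide masses:
  Na2O: 358.0·0.4364 + 79.51·0.2143 = 173.3 lb
  B2O3: 79.51·0.4796 = 38.13 lb
  SiO2: 1372·0.9950 = 1365 lb
  Al2O3: 1372·0.003000 + 364.9·0.6537 = 242.7 lb
LOI: 1372·0.002000 + 358.0·0.5636 + 79.51·0.3061 + 364.9·0.3463 = 355.2 lb
Net of LOI, the glass mass = 2174 − 355.2 = 1819 lb (= the summed oxide contributions)
wt % = oxide mass / glass mass × 100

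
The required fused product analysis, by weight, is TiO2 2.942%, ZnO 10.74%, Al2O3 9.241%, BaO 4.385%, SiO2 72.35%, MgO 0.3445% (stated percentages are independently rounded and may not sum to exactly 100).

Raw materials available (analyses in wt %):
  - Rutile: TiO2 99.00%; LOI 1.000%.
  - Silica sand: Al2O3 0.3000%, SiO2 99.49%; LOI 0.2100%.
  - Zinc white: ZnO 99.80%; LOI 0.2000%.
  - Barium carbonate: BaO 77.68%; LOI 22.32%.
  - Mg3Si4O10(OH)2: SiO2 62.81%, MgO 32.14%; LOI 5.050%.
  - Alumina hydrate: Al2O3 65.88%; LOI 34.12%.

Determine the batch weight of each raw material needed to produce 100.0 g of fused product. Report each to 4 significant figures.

Rounding to 4 significant figures extends to each mid-chain value as shown; each numeric step carries full float precision through every step; every reported result is rounded exactly once — derived quantities (ignition loss, the totals, yield, net glass mass, six oxide percentages) are rebuilt at exact precision using the weight values on 100.0 g of glass, as given in the question or the answer.
Target oxide masses per 100.0 g fused product:
  TiO2: 2.942% × 100.0 = 2.942 g
  ZnO: 10.74% × 100.0 = 10.74 g
  Al2O3: 9.241% × 100.0 = 9.241 g
  BaO: 4.385% × 100.0 = 4.385 g
  SiO2: 72.35% × 100.0 = 72.35 g
  MgO: 0.3445% × 100.0 = 0.3445 g
Balance tally, oxide-wise, given the weights on record, on the stated basis (oxide sums agree with the targets modulo rounding of the values):
  TiO2: 2.972·0.9900 = 2.942 g (target 2.942 g)
  ZnO: 10.76·0.9980 = 10.74 g (target 10.74 g)
  Al2O3: 72.04·0.003000 + 13.70·0.6588 = 9.242 g (target 9.241 g)
  BaO: 5.645·0.7768 = 4.385 g (target 4.385 g)
  SiO2: 72.04·0.9949 + 1.072·0.6281 = 72.35 g (target 72.35 g)
  MgO: 1.072·0.3214 = 0.3445 g (target 0.3445 g)
Mass balance on the glass: whole batch net of LOI = 100.0 g (the targets, summed, come to 100.0 g; against the stated basis, 100.0 g — differing by rounding only).
Adding the batch up: Σ batch = 106.2 g; LOI removed, Σ of batch·LOI: 6.191 g; as yield: glass ÷ batch → 94.17%.

Batch per 100.0 g fused product:
  Rutile: 2.972 g
  Silica sand: 72.04 g
  Zinc white: 10.76 g
  Barium carbonate: 5.645 g
  Mg3Si4O10(OH)2: 1.072 g
  Alumina hydrate: 13.70 g
Total batch = 106.2 g; LOI loss = 6.191 g; yield = 94.17%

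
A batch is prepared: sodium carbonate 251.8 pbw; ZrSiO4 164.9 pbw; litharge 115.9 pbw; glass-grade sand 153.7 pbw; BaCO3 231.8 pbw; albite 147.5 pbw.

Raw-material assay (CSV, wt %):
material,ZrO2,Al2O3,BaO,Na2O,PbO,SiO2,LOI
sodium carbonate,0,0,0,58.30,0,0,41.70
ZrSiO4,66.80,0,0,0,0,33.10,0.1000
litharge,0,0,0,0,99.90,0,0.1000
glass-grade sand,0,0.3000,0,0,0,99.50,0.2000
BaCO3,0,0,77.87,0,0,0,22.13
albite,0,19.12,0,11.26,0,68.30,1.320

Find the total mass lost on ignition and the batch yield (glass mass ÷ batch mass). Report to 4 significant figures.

The working math maintains exact precision through every step. Working values are printed, with 4-significant-digit rounding, as written. Exactly one rounding is applied to every reported result; the derived quantities, which include glass mass, the six compositions, totals, ignition loss, yield, are rebuilt in exact precision, exactly as printed in the problem or the answer, from the weighed amounts at 906.8 pbw of glass.
Loss on ignition, line by line:
  sodium carbonate: 251.8 × 0.4170 = 105.0 pbw
  ZrSiO4: 164.9 × 0.001000 = 0.1649 pbw
  litharge: 115.9 × 0.001000 = 0.1159 pbw
  glass-grade sand: 153.7 × 0.002000 = 0.3074 pbw
  BaCO3: 231.8 × 0.2213 = 51.30 pbw
  albite: 147.5 × 0.01320 = 1.947 pbw
Total LOI = 158.8 pbw
Glass = batch − LOI = 1066 − 158.8 = 906.8 pbw

LOI loss = 158.8 pbw; glass = 906.8 pbw; yield = 85.09%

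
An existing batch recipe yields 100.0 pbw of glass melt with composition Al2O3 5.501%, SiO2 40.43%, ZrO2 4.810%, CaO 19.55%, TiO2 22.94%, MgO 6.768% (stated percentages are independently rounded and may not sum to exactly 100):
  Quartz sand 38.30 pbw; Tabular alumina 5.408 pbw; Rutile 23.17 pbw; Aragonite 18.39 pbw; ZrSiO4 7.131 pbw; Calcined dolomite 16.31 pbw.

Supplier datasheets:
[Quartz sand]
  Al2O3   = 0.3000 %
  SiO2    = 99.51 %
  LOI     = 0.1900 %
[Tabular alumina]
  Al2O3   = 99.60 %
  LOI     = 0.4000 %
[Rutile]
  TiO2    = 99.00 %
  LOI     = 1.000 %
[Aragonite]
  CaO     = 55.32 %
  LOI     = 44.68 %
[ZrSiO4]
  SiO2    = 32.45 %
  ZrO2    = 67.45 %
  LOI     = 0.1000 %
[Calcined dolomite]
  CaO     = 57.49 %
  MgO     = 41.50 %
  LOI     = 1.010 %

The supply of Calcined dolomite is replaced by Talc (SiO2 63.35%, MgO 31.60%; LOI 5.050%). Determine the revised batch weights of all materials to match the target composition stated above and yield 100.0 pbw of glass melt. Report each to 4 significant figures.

Revised batch per 100.0 pbw glass melt:
  Quartz sand: 24.67 pbw
  Tabular alumina: 5.449 pbw
  Rutile: 23.17 pbw
  Aragonite: 35.34 pbw
  ZrSiO4: 7.131 pbw
  Talc: 21.42 pbw
Total batch = 117.2 pbw; LOI loss = 17.18 pbw

All arithmetic holds full float precision all the way through; working values are shown, rounded to 4 significant digits, when written out. Each reported value sees exactly one rounding — all derived quantities are carried from the weighed amounts per 100.0 pbw of glass at exact precision (six oxide percentages, glass mass, LOI, the yield, the totals) as written in question or answer.
Oxide-by-oxide targets in 100.0 pbw glass melt:
  Al2O3: 5.501% × 100.0 = 5.501 pbw
  SiO2: 40.43% × 100.0 = 40.43 pbw
  ZrO2: 4.810% × 100.0 = 4.810 pbw
  CaO: 19.55% × 100.0 = 19.55 pbw
  TiO2: 22.94% × 100.0 = 22.94 pbw
  MgO: 6.768% × 100.0 = 6.768 pbw
Oxide-by-oxide audit with the batch weights as given, relative to the basis at hand (delivered sums recover each target up to rounding of the answer):
  Al2O3: 24.67·0.003000 + 5.449·0.9960 = 5.501 pbw (target 5.501 pbw)
  SiO2: 24.67·0.9951 + 7.131·0.3245 + 21.42·0.6335 = 40.43 pbw (target 40.43 pbw)
  ZrO2: 7.131·0.6745 = 4.810 pbw (target 4.810 pbw)
  CaO: 35.34·0.5532 = 19.55 pbw (target 19.55 pbw)
  TiO2: 23.17·0.9900 = 22.94 pbw (target 22.94 pbw)
  MgO: 21.42·0.3160 = 6.769 pbw (target 6.768 pbw)
Consistency of the glass mass: whole batch net of LOI = 100.0 pbw (per-oxide target masses sum to 100.0 pbw; with the basis standing at 100.0 pbw — gaps are rounding artifacts).
Batch grand total — Σ batch = 117.2 pbw; ignition loss, Σ(batch × LOI) = 17.18 pbw; the yield ratio, glass ÷ batch: 85.34%.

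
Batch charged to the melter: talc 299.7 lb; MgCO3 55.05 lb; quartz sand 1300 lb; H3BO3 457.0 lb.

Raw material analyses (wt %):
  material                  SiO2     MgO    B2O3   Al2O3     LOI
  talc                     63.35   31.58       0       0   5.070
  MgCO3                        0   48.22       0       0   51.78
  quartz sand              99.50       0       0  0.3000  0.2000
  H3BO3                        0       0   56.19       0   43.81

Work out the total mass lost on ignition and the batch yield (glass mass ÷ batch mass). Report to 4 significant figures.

LOI loss = 246.5 lb; glass = 1865 lb; yield = 88.33%

All arithmetic keeps full float precision at every stage. Values along the way are shown rounded to four significant digits within the worked lines. Exactly one rounding goes into each reported number — all derived quantities, which include totals, glass mass, the yield, LOI, the four compositions, are computed at full precision, exactly as shown in either problem or answer, starting from the weights per 1865 lb of glass.
LOI of each material in turn:
  talc: 299.7 × 0.05070 = 15.19 lb
  MgCO3: 55.05 × 0.5178 = 28.50 lb
  quartz sand: 1300 × 0.002000 = 2.600 lb
  H3BO3: 457.0 × 0.4381 = 200.2 lb
Total LOI = 246.5 lb
Glass = batch − LOI = 2112 − 246.5 = 1865 lb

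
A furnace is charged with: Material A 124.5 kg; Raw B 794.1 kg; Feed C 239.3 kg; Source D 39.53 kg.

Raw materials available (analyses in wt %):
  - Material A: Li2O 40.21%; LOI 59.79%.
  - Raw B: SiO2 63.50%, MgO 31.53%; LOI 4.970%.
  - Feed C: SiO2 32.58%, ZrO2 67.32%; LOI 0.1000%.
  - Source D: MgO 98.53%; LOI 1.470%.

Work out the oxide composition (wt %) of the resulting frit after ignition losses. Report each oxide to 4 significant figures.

Glass mass = 1083 kg (batch 1197 − LOI 114.7).
Composition: SiO2 53.77%, ZrO2 14.88%, MgO 26.72%, Li2O 4.624%

The whole derivation keeps exact precision in every operation; intermediates are displayed rounded to four significant digits within the worked lines — every reported figure includes exactly one rounding. The derived quantities are computed at full precision (LOI, the totals, net glass mass, four oxide percentages, the yield) from the batch weights per 1083 kg of glass as they appear in problem or answer.
Mass of each oxide from the mix:
  SiO2: 794.1·0.6350 + 239.3·0.3258 = 582.2 kg
  ZrO2: 239.3·0.6732 = 161.1 kg
  MgO: 794.1·0.3153 + 39.53·0.9853 = 289.3 kg
  Li2O: 124.5·0.4021 = 50.06 kg
LOI: 124.5·0.5979 + 794.1·0.04970 + 239.3·0.001000 + 39.53·0.01470 = 114.7 kg
Glass = total batch minus LOI = 1197 − 114.7 = 1083 kg (= Σ oxide masses)
percent by weight: oxide/glass ×100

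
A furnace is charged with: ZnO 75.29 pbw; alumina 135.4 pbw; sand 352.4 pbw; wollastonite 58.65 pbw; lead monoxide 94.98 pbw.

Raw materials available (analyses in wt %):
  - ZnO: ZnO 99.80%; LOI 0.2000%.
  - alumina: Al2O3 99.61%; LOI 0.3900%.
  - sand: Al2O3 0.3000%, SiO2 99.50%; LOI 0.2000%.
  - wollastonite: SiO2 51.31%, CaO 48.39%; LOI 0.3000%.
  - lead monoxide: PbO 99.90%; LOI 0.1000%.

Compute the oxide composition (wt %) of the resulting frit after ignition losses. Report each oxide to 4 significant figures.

The whole derivation keeps full float precision from first step to last. Intermediates appear rounded to 4 significant digits as written. Every reported result is rounded only once; all derived quantities (net glass mass, the totals, ignition loss, the five compositions, the yield) are rebuilt from the batch weights on 715.1 pbw of glass at exact precision as they appear in problem or answer.
Mass of each oxide from the mix:
  Al2O3: 135.4·0.9961 + 352.4·0.003000 = 135.9 pbw
  ZnO: 75.29·0.9980 = 75.14 pbw
  SiO2: 352.4·0.9950 + 58.65·0.5131 = 380.7 pbw
  CaO: 58.65·0.4839 = 28.38 pbw
  PbO: 94.98·0.9990 = 94.89 pbw
LOI: 75.29·0.002000 + 135.4·0.003900 + 352.4·0.002000 + 58.65·0.003000 + 94.98·0.001000 = 1.654 pbw
batch − LOI leaves glass = 716.7 − 1.654 = 715.1 pbw (= Σ oxide masses)
each oxide over glass, ×100, is wt %

Glass mass = 715.1 pbw (batch 716.7 − LOI 1.654).
Composition: Al2O3 19.01%, ZnO 10.51%, SiO2 53.24%, CaO 3.969%, PbO 13.27%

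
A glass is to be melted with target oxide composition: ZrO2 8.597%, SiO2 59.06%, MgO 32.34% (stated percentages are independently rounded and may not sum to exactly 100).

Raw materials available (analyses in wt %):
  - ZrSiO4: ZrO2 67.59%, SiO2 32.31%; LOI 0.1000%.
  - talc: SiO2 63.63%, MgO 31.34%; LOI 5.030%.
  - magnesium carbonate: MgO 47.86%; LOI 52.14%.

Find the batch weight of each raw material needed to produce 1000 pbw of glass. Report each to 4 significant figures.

Working values are rounded to 4 significant digits when displayed — every computation maintains full precision throughout — exactly one rounding is applied to each reported number; derived quantities (yield, the three compositions, net glass mass, LOI, totals) are rebuilt at exact precision using the weight values on 1000 pbw of glass exactly as shown in problem or answer.
Oxide mass targets, per 1000 pbw glass:
  ZrO2: 8.597% × 1000 = 85.97 pbw
  SiO2: 59.06% × 1000 = 590.6 pbw
  MgO: 32.34% × 1000 = 323.4 pbw
Mass-balance tally per oxide working from each reported weight, under the basis named above (sum by sum, the targets are met within answer rounding):
  ZrO2: 127.2·0.6759 = 85.97 pbw (target 85.97 pbw)
  SiO2: 127.2·0.3231 + 863.6·0.6363 = 590.6 pbw (target 590.6 pbw)
  MgO: 863.6·0.3134 + 110.2·0.4786 = 323.4 pbw (target 323.4 pbw)
The glass-mass cross-check: the batch minus its LOI: 1000 pbw (the Σ of target masses is 1000 pbw; against the stated basis, 1000 pbw — a pure rounding effect).
Batch total: Σ batch = 1101 pbw; loss to ignition Σ batch·LOI = 101.0 pbw; glass ÷ batch gives a yield of 90.82%.

Batch per 1000 pbw glass:
  ZrSiO4: 127.2 pbw
  talc: 863.6 pbw
  magnesium carbonate: 110.2 pbw
Total batch = 1101 pbw; LOI loss = 101.0 pbw; yield = 90.82%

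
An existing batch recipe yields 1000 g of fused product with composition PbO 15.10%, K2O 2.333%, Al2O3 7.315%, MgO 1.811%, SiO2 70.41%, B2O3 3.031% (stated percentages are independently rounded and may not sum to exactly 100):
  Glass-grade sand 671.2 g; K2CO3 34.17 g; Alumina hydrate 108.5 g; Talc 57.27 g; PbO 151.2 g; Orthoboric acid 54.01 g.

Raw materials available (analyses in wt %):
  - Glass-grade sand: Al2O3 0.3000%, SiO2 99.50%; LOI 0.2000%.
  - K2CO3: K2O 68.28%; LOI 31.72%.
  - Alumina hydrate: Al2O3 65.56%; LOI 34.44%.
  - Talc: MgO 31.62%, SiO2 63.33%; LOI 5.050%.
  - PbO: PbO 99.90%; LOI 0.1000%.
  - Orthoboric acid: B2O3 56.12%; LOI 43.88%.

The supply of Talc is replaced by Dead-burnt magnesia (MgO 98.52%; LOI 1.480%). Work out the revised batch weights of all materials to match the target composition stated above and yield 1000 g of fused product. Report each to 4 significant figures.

Revised batch per 1000 g fused product:
  Glass-grade sand: 707.6 g
  K2CO3: 34.17 g
  Alumina hydrate: 108.3 g
  Dead-burnt magnesia: 18.38 g
  PbO: 151.2 g
  Orthoboric acid: 54.01 g
Total batch = 1074 g; LOI loss = 73.68 g

Intermediates are printed, rounded to four significant figures, within the worked lines; the whole derivation carries full float precision in every operation. Each reported value is rounded a single time. All derived quantities are rebuilt starting from the weights per 1000 g of glass at exact precision (the yield, the totals, six oxide percentages, ignition loss, glass mass) as they appear in either problem or answer.
Target oxide masses per 1000 g fused product:
  PbO: 15.10% × 1000 = 151.0 g
  K2O: 2.333% × 1000 = 23.33 g
  Al2O3: 7.315% × 1000 = 73.15 g
  MgO: 1.811% × 1000 = 18.11 g
  SiO2: 70.41% × 1000 = 704.1 g
  B2O3: 3.031% × 1000 = 30.31 g
Per-oxide balance check applying the batch weights above, at the basis given (target by target, the sums agree within answer rounding):
  PbO: 151.2·0.9990 = 151.0 g (target 151.0 g)
  K2O: 34.17·0.6828 = 23.33 g (target 23.33 g)
  Al2O3: 707.6·0.003000 + 108.3·0.6556 = 73.12 g (target 73.15 g)
  MgO: 18.38·0.9852 = 18.11 g (target 18.11 g)
  SiO2: 707.6·0.9950 = 704.1 g (target 704.1 g)
  B2O3: 54.01·0.5612 = 30.31 g (target 30.31 g)
Mass balance on the glass: the batch minus its LOI: 1000 g (targets for the oxides total 1000 g; stated basis 1000 g — gaps are rounding artifacts).
Batch total: Σ batch = 1074 g; LOI loss = Σ batch·LOI = 73.68 g; the yield ratio, glass ÷ batch: 93.14%.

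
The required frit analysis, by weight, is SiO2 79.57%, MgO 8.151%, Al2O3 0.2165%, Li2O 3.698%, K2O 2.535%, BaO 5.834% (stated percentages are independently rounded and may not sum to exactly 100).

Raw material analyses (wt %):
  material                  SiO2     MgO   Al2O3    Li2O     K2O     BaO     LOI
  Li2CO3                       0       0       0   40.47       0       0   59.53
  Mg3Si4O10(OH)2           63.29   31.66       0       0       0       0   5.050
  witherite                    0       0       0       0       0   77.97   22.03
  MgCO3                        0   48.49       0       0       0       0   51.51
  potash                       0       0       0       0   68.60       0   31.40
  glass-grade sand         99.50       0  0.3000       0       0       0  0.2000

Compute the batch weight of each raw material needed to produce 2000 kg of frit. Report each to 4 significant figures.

The whole derivation carries full precision through every step — in-progress results are displayed rounded off to 4 significant digits within the worked lines. Each reported figure is rounded once only — the derived quantities (six oxide percentages, net glass mass, the yield, the totals, LOI) are computed in full precision from the weighed amounts per 2000 kg of glass as they appear in problem or answer.
Oxide mass targets, per 2000 kg frit:
  SiO2: 79.57% × 2000 = 1591 kg
  MgO: 8.151% × 2000 = 163.0 kg
  Al2O3: 0.2165% × 2000 = 4.330 kg
  Li2O: 3.698% × 2000 = 73.96 kg
  K2O: 2.535% × 2000 = 50.70 kg
  BaO: 5.834% × 2000 = 116.7 kg
Sums-versus-targets review given the weights on record, relative to the basis at hand (each sum matches its target mass given rounding of the digits):
  SiO2: 245.4·0.6329 + 1443·0.9950 = 1591 kg (target 1591 kg)
  MgO: 245.4·0.3166 + 176.0·0.4849 = 163.0 kg (target 163.0 kg)
  Al2O3: 1443·0.003000 = 4.329 kg (target 4.330 kg)
  Li2O: 182.8·0.4047 = 73.98 kg (target 73.96 kg)
  K2O: 73.91·0.6860 = 50.70 kg (target 50.70 kg)
  BaO: 149.6·0.7797 = 116.6 kg (target 116.7 kg)
Glass mass check: batch Σ − ignition loss = 2000 kg (the targets, summed, come to 2000 kg; versus the stated basis of 2000 kg — deltas are rounding alone).
Total batch = Σ batch = 2271 kg; LOI loss = Σ batch·LOI = 270.9 kg; yield = glass ÷ total batch = 88.07%.

Batch per 2000 kg frit:
  Li2CO3: 182.8 kg
  Mg3Si4O10(OH)2: 245.4 kg
  witherite: 149.6 kg
  MgCO3: 176.0 kg
  potash: 73.91 kg
  glass-grade sand: 1443 kg
Total batch = 2271 kg; LOI loss = 270.9 kg; yield = 88.07%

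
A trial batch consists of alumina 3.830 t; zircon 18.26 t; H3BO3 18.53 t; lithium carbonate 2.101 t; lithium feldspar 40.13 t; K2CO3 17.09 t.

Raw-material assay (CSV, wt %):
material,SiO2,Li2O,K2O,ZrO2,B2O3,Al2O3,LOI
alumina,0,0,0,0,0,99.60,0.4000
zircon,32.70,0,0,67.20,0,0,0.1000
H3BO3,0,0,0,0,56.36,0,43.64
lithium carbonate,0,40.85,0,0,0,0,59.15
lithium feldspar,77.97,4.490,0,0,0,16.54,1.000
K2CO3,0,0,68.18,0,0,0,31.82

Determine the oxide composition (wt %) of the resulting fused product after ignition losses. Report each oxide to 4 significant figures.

All arithmetic maintains exact precision all the way through; working values are printed (rounded to four significant figures) at each printed step — every reported figure undergoes a single rounding. All derived quantities are re-derived starting from the weights for 84.74 t of glass at full float precision (the six compositions, LOI, glass mass, the yield, totals), precisely as stated by either problem or answer.
What the batch supplies per oxide:
  SiO2: 18.26·0.3270 + 40.13·0.7797 = 37.26 t
  Li2O: 2.101·0.4085 + 40.13·0.04490 = 2.660 t
  K2O: 17.09·0.6818 = 11.65 t
  ZrO2: 18.26·0.6720 = 12.27 t
  B2O3: 18.53·0.5636 = 10.44 t
  Al2O3: 3.830·0.9960 + 40.13·0.1654 = 10.45 t
LOI: 3.830·0.004000 + 18.26·0.001000 + 18.53·0.4364 + 2.101·0.5915 + 40.13·0.01000 + 17.09·0.3182 = 15.20 t
Resulting glass, batch − LOI: 99.94 − 15.20 = 84.74 t (matching Σ of the oxides)
wt % = 100 × oxide mass / glass mass

Glass mass = 84.74 t (batch 99.94 − LOI 15.20).
Composition: SiO2 43.97%, Li2O 3.139%, K2O 13.75%, ZrO2 14.48%, B2O3 12.32%, Al2O3 12.33%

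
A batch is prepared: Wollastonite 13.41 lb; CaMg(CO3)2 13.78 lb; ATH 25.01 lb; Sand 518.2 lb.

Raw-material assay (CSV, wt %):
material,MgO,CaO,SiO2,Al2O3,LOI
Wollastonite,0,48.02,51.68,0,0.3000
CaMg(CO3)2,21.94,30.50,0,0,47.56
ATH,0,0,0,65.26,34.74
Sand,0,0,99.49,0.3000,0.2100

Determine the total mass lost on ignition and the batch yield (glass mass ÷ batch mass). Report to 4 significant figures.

LOI loss = 16.37 lb; glass = 554.0 lb; yield = 97.13%

Values along the way appear, rounded to 4 significant digits, on the page; all arithmetic carries exact precision in every operation. Each reported figure undergoes a single rounding; all derived quantities (net glass mass, LOI, the yield, the totals, four oxide percentages) are re-derived in full precision using the weight values on 554.0 lb of glass, as written in either problem or answer.
Material-by-material LOI:
  Wollastonite: 13.41 × 0.003000 = 0.04023 lb
  CaMg(CO3)2: 13.78 × 0.4756 = 6.554 lb
  ATH: 25.01 × 0.3474 = 8.688 lb
  Sand: 518.2 × 0.002100 = 1.088 lb
Total LOI = 16.37 lb
Glass = batch − LOI = 570.4 − 16.37 = 554.0 lb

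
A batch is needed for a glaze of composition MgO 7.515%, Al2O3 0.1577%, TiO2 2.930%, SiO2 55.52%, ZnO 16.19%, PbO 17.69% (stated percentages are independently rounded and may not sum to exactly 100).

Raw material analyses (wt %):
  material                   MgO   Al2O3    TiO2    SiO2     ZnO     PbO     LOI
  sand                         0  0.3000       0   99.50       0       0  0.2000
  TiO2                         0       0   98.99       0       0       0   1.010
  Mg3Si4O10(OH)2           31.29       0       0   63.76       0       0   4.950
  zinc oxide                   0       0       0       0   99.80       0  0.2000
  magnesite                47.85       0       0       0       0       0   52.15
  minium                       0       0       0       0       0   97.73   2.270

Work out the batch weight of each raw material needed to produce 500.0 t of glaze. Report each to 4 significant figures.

The working math runs at exact precision in every operation — values along the way are displayed, rounded to four significant digits, alongside each step — exactly one rounding goes into each reported value. All derived quantities, including LOI, yield, the six compositions, net glass mass, the totals, are rebuilt from the batch weights for 500.0 t of glass at full float precision as they appear in either problem or answer.
The oxide mass targets at 500.0 t glaze:
  MgO: 7.515% × 500.0 = 37.58 t
  Al2O3: 0.1577% × 500.0 = 0.7885 t
  TiO2: 2.930% × 500.0 = 14.65 t
  SiO2: 55.52% × 500.0 = 277.6 t
  ZnO: 16.19% × 500.0 = 80.95 t
  PbO: 17.69% × 500.0 = 88.45 t
Verifying the oxide balance with the batch weights as given, versus the basis set out (sums match the target masses up to rounding of the answer):
  MgO: 25.22·0.3129 + 62.03·0.4785 = 37.57 t (target 37.58 t)
  Al2O3: 262.8·0.003000 = 0.7884 t (target 0.7885 t)
  TiO2: 14.80·0.9899 = 14.65 t (target 14.65 t)
  SiO2: 262.8·0.9950 + 25.22·0.6376 = 277.6 t (target 277.6 t)
  ZnO: 81.11·0.9980 = 80.95 t (target 80.95 t)
  PbO: 90.50·0.9773 = 88.45 t (target 88.45 t)
Glass-mass bookkeeping: whole batch net of LOI = 500.0 t (per-oxide target masses sum to 500.0 t; the stated basis being 500.0 t — differing by rounding only).
Adding the batch up: Σ batch = 536.5 t; LOI loss = Σ batch·LOI = 36.49 t; as yield: glass ÷ batch → 93.20%.

Batch per 500.0 t glaze:
  sand: 262.8 t
  TiO2: 14.80 t
  Mg3Si4O10(OH)2: 25.22 t
  zinc oxide: 81.11 t
  magnesite: 62.03 t
  minium: 90.50 t
Total batch = 536.5 t; LOI loss = 36.49 t; yield = 93.20%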